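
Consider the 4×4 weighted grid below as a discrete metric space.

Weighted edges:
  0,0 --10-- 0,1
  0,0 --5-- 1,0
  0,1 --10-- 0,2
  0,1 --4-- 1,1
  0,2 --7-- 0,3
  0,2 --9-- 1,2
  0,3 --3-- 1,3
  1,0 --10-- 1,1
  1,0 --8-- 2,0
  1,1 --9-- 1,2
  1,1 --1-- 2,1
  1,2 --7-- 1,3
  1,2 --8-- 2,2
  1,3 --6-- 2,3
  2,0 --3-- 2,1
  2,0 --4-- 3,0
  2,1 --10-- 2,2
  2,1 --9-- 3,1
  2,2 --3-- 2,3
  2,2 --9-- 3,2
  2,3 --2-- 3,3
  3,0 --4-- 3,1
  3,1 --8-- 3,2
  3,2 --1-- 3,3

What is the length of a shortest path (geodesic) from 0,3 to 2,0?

Shortest path: 0,3 → 1,3 → 1,2 → 1,1 → 2,1 → 2,0, total weight = 23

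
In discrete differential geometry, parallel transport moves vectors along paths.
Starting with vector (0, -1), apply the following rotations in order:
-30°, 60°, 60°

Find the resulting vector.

Total rotation: (-30°) + 60° + 60° = 90°. Final vector: (1, 0)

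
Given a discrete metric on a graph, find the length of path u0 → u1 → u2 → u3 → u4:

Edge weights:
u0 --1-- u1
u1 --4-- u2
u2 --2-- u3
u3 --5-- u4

Arc length = 1 + 4 + 2 + 5 = 12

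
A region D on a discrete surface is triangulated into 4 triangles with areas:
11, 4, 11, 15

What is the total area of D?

11 + 4 + 11 + 15 = 41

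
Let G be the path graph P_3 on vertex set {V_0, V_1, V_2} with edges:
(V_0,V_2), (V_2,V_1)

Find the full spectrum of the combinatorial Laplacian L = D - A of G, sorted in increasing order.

The path graph P_n has Laplacian eigenvalues λ_k = 2 − 2cos(kπ/n), k = 0, 1, …, n−1. Here n = 3:
k=0: 2 − 2cos(0) = 0.0; k=1: 2 − 2cos(π/3) = 1.0; k=2: 2 − 2cos(2π/3) = 3.0.
Laplacian eigenvalues (increasing order): [0.0, 1.0, 3.0]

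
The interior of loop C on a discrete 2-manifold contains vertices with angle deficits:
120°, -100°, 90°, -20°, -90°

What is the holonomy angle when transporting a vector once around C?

Holonomy = total enclosed curvature = 120° + (-100°) + 90° + (-20°) + (-90°) = 0°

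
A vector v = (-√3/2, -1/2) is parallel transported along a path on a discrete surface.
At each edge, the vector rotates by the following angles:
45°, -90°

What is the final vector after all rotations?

Total rotation: 45° + (-90°) = -45°. Final vector: (-0.9659, 0.2588)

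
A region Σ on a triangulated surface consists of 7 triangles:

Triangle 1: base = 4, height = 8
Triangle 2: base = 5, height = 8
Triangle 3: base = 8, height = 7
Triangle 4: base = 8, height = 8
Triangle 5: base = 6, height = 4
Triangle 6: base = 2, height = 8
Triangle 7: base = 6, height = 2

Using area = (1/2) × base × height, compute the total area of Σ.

(1/2)×4×8 + (1/2)×5×8 + (1/2)×8×7 + (1/2)×8×8 + (1/2)×6×4 + (1/2)×2×8 + (1/2)×6×2 = 122.0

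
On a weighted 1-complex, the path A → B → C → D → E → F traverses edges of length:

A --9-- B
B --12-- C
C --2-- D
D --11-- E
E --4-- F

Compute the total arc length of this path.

Arc length = 9 + 12 + 2 + 11 + 4 = 38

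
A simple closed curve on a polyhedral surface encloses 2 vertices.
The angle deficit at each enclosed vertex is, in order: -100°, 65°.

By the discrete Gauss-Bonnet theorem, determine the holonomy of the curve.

Holonomy = total enclosed curvature = (-100°) + 65° = -35°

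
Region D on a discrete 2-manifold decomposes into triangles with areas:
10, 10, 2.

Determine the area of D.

10 + 10 + 2 = 22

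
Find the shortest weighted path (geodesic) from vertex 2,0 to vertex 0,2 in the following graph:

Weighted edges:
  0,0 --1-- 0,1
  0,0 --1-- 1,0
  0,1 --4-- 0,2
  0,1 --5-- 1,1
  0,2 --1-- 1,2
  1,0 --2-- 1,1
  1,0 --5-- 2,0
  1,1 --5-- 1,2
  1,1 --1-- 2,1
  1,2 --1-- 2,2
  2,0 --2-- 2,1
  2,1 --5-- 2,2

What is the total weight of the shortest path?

Shortest path: 2,0 → 2,1 → 1,1 → 1,2 → 0,2, total weight = 9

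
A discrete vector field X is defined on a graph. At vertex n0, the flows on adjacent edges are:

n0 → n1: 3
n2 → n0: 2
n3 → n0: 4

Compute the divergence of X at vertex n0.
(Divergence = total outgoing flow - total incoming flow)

Divergence = sum of outgoing flows = 3 + (-2) + (-4) = -3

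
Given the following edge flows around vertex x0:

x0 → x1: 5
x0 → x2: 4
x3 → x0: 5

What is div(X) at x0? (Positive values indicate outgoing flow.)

Divergence = sum of outgoing flows = 5 + 4 + (-5) = 4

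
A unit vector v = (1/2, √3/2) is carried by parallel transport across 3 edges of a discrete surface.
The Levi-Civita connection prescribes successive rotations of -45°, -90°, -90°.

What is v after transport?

Total rotation: (-45°) + (-90°) + (-90°) = -225° ≡ 135° (mod 360°). Final vector: (-0.9659, -0.2588)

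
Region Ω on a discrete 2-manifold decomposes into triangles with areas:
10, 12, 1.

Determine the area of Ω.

10 + 12 + 1 = 23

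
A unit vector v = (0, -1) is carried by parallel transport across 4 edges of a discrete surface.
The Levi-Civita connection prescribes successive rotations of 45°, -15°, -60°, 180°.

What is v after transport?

Total rotation: 45° + (-15°) + (-60°) + 180° = 150°. Final vector: (0.5000, 0.8660)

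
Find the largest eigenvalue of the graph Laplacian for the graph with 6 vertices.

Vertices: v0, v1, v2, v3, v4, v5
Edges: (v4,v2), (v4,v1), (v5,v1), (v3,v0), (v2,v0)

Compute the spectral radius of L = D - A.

Degrees: deg(v0) = 2, deg(v1) = 2, deg(v2) = 2, deg(v3) = 1, deg(v4) = 2, deg(v5) = 1.
L = D − A with rows/columns ordered (v0, v1, v2, v3, v4, v5):
  [ 2,  0, -1, -1,  0,  0]
  [ 0,  2,  0,  0, -1, -1]
  [-1,  0,  2,  0, -1,  0]
  [-1,  0,  0,  1,  0,  0]
  [ 0, -1, -1,  0,  2,  0]
  [ 0, -1,  0,  0,  0,  1]
Characteristic polynomial: det(λI − L) = λ(λ² − 4λ + 1)(λ − 1)(λ − 2)(λ − 3).
Roots: λ = 0; (λ² − 4λ + 1) = 0 ⇒ λ = 2 ± √3 ≈ 0.2679, 3.7321; (λ − 1) = 0 ⇒ λ = 1; (λ − 2) = 0 ⇒ λ = 2; (λ − 3) = 0 ⇒ λ = 3.
(Check: the roots sum (with multiplicity) to 10, matching trace L = Σdeg = 2·5 = 10.)
Laplacian eigenvalues: [0.0, 0.2679, 1.0, 2.0, 3.0, 3.7321]. Largest eigenvalue (spectral radius) = 3.7321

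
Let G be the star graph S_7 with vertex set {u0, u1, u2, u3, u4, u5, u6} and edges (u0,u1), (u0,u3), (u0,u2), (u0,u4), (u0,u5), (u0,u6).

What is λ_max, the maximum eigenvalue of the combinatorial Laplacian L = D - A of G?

The star S_7 is the complete bipartite graph K_{1,6} (one hub of degree 6, 6 leaves of degree 1). The Laplacian spectrum of K_{p,q} is 0, p (multiplicity q−1), q (multiplicity p−1), p+q. With p = 1, q = 6: 0 once, 1 with multiplicity 5, and 7 once. (Check: trace L = sum of degrees = 12 = 5·1 + 7.)
Laplacian eigenvalues: [0.0, 1.0, 1.0, 1.0, 1.0, 1.0, 7.0]. Largest eigenvalue (spectral radius) = 7.0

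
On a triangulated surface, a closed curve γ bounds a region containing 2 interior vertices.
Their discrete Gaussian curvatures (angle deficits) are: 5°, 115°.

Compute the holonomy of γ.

Holonomy = total enclosed curvature = 5° + 115° = 120°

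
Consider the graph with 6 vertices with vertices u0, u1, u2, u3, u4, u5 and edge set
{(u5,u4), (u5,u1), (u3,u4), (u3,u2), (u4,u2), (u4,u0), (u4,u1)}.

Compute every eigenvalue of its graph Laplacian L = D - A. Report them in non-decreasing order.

Degrees: deg(u0) = 1, deg(u1) = 2, deg(u2) = 2, deg(u3) = 2, deg(u4) = 5, deg(u5) = 2.
L = D − A with rows/columns ordered (u0, u1, u2, u3, u4, u5):
  [ 1,  0,  0,  0, -1,  0]
  [ 0,  2,  0,  0, -1, -1]
  [ 0,  0,  2, -1, -1,  0]
  [ 0,  0, -1,  2, -1,  0]
  [-1, -1, -1, -1,  5, -1]
  [ 0, -1,  0,  0, -1,  2]
Characteristic polynomial: det(λI − L) = λ(λ − 1)²(λ − 3)²(λ − 6).
Roots: λ = 0; (λ − 1) = 0 ⇒ λ = 1 (multiplicity 2); (λ − 3) = 0 ⇒ λ = 3 (multiplicity 2); (λ − 6) = 0 ⇒ λ = 6.
(Check: the roots sum (with multiplicity) to 14, matching trace L = Σdeg = 2·7 = 14.)
Laplacian eigenvalues (increasing order): [0.0, 1.0, 1.0, 3.0, 3.0, 6.0]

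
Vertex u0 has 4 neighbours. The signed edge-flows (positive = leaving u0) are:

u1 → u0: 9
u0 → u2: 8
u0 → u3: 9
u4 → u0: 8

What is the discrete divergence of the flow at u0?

Divergence = sum of outgoing flows = (-9) + 8 + 9 + (-8) = 0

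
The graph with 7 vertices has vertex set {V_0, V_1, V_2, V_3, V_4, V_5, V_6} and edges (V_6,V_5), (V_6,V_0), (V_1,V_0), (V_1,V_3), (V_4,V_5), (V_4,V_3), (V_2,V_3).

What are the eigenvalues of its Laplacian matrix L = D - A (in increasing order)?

Degrees: deg(V_0) = 2, deg(V_1) = 2, deg(V_2) = 1, deg(V_3) = 3, deg(V_4) = 2, deg(V_5) = 2, deg(V_6) = 2.
L = D − A with rows/columns ordered (V_0, V_1, V_2, V_3, V_4, V_5, V_6):
  [ 2, -1,  0,  0,  0,  0, -1]
  [-1,  2,  0, -1,  0,  0,  0]
  [ 0,  0,  1, -1,  0,  0,  0]
  [ 0, -1, -1,  3, -1,  0,  0]
  [ 0,  0,  0, -1,  2, -1,  0]
  [ 0,  0,  0,  0, -1,  2, -1]
  [-1,  0,  0,  0,  0, -1,  2]
Characteristic polynomial: det(λI − L) = λ(λ² − 4λ + 2)(λ − 1)(λ² − 6λ + 7)(λ − 3).
Roots: λ = 0; (λ² − 4λ + 2) = 0 ⇒ λ = 2 ± √2 ≈ 0.5858, 3.4142; (λ − 1) = 0 ⇒ λ = 1; (λ² − 6λ + 7) = 0 ⇒ λ = 3 ± √2 ≈ 1.5858, 4.4142; (λ − 3) = 0 ⇒ λ = 3.
(Check: the roots sum (with multiplicity) to 14, matching trace L = Σdeg = 2·7 = 14.)
Laplacian eigenvalues (increasing order): [0.0, 0.5858, 1.0, 1.5858, 3.0, 3.4142, 4.4142]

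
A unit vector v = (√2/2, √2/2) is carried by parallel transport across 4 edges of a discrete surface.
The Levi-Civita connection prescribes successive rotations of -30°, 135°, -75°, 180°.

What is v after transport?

Total rotation: (-30°) + 135° + (-75°) + 180° = 210° ≡ -150° (mod 360°). Final vector: (-0.2588, -0.9659)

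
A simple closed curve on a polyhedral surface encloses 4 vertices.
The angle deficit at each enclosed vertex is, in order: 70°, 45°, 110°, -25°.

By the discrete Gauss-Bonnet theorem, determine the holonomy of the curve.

Holonomy = total enclosed curvature = 70° + 45° + 110° + (-25°) = 200°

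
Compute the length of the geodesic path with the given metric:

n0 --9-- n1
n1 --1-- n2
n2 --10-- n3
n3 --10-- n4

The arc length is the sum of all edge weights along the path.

Arc length = 9 + 1 + 10 + 10 = 30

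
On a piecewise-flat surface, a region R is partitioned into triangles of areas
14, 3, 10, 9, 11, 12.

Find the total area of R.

14 + 3 + 10 + 9 + 11 + 12 = 59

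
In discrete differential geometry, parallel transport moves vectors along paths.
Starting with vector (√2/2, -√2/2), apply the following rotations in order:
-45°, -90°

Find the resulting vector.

Total rotation: (-45°) + (-90°) = -135°. Final vector: (-1, 0)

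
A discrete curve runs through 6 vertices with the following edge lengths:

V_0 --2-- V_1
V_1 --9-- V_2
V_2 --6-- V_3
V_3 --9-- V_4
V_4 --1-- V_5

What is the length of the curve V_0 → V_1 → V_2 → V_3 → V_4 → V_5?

Arc length = 2 + 9 + 6 + 9 + 1 = 27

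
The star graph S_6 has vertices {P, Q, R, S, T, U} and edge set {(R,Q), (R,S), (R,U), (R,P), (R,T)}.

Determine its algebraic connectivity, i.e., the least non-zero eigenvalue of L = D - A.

The star S_6 is the complete bipartite graph K_{1,5} (one hub of degree 5, 5 leaves of degree 1). The Laplacian spectrum of K_{p,q} is 0, p (multiplicity q−1), q (multiplicity p−1), p+q. With p = 1, q = 5: 0 once, 1 with multiplicity 4, and 6 once. (Check: trace L = sum of degrees = 10 = 4·1 + 6.)
Laplacian eigenvalues: [0.0, 1.0, 1.0, 1.0, 1.0, 6.0]. Algebraic connectivity (smallest non-zero eigenvalue) = 1.0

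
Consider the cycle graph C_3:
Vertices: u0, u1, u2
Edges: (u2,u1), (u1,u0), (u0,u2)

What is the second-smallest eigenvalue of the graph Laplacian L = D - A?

The cycle graph C_n has Laplacian eigenvalues λ_k = 2 − 2cos(2πk/n), k = 0, 1, …, n−1. Here n = 3:
k=0: 2 − 2cos(0) = 0.0; k=1: 2 − 2cos(2π/3) = 3.0; k=2: 2 − 2cos(4π/3) = 3.0.
Laplacian eigenvalues: [0.0, 3.0, 3.0]. Algebraic connectivity (smallest non-zero eigenvalue) = 3.0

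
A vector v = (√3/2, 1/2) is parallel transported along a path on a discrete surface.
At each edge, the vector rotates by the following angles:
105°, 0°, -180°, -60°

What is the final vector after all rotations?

Total rotation: 105° + 0° + (-180°) + (-60°) = -135°. Final vector: (-0.2588, -0.9659)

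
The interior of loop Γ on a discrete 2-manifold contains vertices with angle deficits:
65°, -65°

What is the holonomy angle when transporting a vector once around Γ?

Holonomy = total enclosed curvature = 65° + (-65°) = 0°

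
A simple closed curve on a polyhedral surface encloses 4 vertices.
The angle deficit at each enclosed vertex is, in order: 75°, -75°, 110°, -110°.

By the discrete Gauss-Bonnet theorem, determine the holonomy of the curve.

Holonomy = total enclosed curvature = 75° + (-75°) + 110° + (-110°) = 0°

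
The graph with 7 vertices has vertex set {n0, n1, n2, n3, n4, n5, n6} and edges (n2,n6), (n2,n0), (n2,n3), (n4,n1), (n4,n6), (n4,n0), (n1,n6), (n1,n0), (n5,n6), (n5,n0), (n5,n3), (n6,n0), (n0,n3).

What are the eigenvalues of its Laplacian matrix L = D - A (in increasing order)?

Degrees: deg(n0) = 6, deg(n1) = 3, deg(n2) = 3, deg(n3) = 3, deg(n4) = 3, deg(n5) = 3, deg(n6) = 5.
L = D − A with rows/columns ordered (n0, n1, n2, n3, n4, n5, n6):
  [ 6, -1, -1, -1, -1, -1, -1]
  [-1,  3,  0,  0, -1,  0, -1]
  [-1,  0,  3, -1,  0,  0, -1]
  [-1,  0, -1,  3,  0, -1,  0]
  [-1, -1,  0,  0,  3,  0, -1]
  [-1,  0,  0, -1,  0,  3, -1]
  [-1, -1, -1,  0, -1, -1,  5]
Characteristic polynomial: det(λI − L) = λ(λ² − 8λ + 11)(λ − 3)(λ − 4)²(λ − 7).
Roots: λ = 0; (λ² − 8λ + 11) = 0 ⇒ λ = 4 ± √5 ≈ 1.7639, 6.2361; (λ − 3) = 0 ⇒ λ = 3; (λ − 4) = 0 ⇒ λ = 4 (multiplicity 2); (λ − 7) = 0 ⇒ λ = 7.
(Check: the roots sum (with multiplicity) to 26, matching trace L = Σdeg = 2·13 = 26.)
Laplacian eigenvalues (increasing order): [0.0, 1.7639, 3.0, 4.0, 4.0, 6.2361, 7.0]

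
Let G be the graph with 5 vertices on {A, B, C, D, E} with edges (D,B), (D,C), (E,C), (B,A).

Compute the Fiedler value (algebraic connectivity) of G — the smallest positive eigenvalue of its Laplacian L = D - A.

Degrees: deg(A) = 1, deg(B) = 2, deg(C) = 2, deg(D) = 2, deg(E) = 1.
L = D − A with rows/columns ordered (A, B, C, D, E):
  [ 1, -1,  0,  0,  0]
  [-1,  2,  0, -1,  0]
  [ 0,  0,  2, -1, -1]
  [ 0, -1, -1,  2,  0]
  [ 0,  0, -1,  0,  1]
Characteristic polynomial: det(λI − L) = λ(λ² − 3λ + 1)(λ² − 5λ + 5).
Roots: λ = 0; (λ² − 3λ + 1) = 0 ⇒ λ = (3 ± √5)/2 ≈ 0.382, 2.618; (λ² − 5λ + 5) = 0 ⇒ λ = (5 ± √5)/2 ≈ 1.382, 3.618.
(Check: the roots sum (with multiplicity) to 8, matching trace L = Σdeg = 2·4 = 8.)
Laplacian eigenvalues: [0.0, 0.382, 1.382, 2.618, 3.618]. Algebraic connectivity (smallest non-zero eigenvalue) = 0.382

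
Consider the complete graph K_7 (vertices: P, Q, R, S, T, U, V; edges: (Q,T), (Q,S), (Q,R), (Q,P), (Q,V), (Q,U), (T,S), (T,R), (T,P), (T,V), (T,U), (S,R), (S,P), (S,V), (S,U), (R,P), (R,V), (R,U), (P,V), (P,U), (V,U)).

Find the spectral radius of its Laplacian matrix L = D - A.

For the complete graph K_n, L = nI − J (J = all-ones matrix). J has eigenvalues n (once, eigenvector 𝟙) and 0 (multiplicity n−1), so L has eigenvalues 0 (once) and n (multiplicity n−1). Here n = 7: eigenvalue 0 once and 7 with multiplicity 6.
Laplacian eigenvalues: [0.0, 7.0, 7.0, 7.0, 7.0, 7.0, 7.0]. Largest eigenvalue (spectral radius) = 7.0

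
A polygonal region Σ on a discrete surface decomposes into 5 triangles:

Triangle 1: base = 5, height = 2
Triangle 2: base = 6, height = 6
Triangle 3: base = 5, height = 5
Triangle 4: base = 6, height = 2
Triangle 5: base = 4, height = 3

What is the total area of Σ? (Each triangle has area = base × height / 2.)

(1/2)×5×2 + (1/2)×6×6 + (1/2)×5×5 + (1/2)×6×2 + (1/2)×4×3 = 47.5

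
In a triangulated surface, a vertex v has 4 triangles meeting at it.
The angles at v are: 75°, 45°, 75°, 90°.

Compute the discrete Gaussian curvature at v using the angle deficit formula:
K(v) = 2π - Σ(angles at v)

Sum of angles = 285°. K = 360° - 285° = 75° = 5π/12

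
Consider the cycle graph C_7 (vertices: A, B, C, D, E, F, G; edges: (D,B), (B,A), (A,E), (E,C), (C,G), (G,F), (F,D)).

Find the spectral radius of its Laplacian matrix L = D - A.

The cycle graph C_n has Laplacian eigenvalues λ_k = 2 − 2cos(2πk/n), k = 0, 1, …, n−1. Here n = 7:
k=0: 2 − 2cos(0) = 0.0; k=1: 2 − 2cos(2π/7) = 0.753; k=2: 2 − 2cos(4π/7) = 2.445; k=3: 2 − 2cos(6π/7) = 3.8019; k=4: 2 − 2cos(8π/7) = 3.8019; k=5: 2 − 2cos(10π/7) = 2.445; k=6: 2 − 2cos(12π/7) = 0.753.
Laplacian eigenvalues: [0.0, 0.753, 0.753, 2.445, 2.445, 3.8019, 3.8019]. Largest eigenvalue (spectral radius) = 3.8019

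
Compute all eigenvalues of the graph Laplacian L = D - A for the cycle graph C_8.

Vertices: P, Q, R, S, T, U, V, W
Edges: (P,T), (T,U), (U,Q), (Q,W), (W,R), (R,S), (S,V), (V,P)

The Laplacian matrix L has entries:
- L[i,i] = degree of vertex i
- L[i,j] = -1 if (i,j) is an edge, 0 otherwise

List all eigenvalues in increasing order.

The cycle graph C_n has Laplacian eigenvalues λ_k = 2 − 2cos(2πk/n), k = 0, 1, …, n−1. Here n = 8:
k=0: 2 − 2cos(0) = 0.0; k=1: 2 − 2cos(π/4) = 0.5858; k=2: 2 − 2cos(π/2) = 2.0; k=3: 2 − 2cos(3π/4) = 3.4142; k=4: 2 − 2cos(π) = 4.0; k=5: 2 − 2cos(5π/4) = 3.4142; k=6: 2 − 2cos(3π/2) = 2.0; k=7: 2 − 2cos(7π/4) = 0.5858.
Laplacian eigenvalues (increasing order): [0.0, 0.5858, 0.5858, 2.0, 2.0, 3.4142, 3.4142, 4.0]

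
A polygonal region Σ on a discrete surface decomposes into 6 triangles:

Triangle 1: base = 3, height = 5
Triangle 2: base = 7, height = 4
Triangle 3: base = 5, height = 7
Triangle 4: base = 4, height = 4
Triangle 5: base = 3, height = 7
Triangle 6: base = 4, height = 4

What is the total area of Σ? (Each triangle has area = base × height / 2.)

(1/2)×3×5 + (1/2)×7×4 + (1/2)×5×7 + (1/2)×4×4 + (1/2)×3×7 + (1/2)×4×4 = 65.5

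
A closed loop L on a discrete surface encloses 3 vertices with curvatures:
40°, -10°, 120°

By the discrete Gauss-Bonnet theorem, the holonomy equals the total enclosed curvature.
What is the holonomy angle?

Holonomy = total enclosed curvature = 40° + (-10°) + 120° = 150°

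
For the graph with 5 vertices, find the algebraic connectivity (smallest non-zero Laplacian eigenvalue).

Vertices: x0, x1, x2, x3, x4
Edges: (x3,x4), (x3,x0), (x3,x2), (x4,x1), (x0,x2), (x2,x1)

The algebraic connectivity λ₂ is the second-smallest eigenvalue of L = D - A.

Degrees: deg(x0) = 2, deg(x1) = 2, deg(x2) = 3, deg(x3) = 3, deg(x4) = 2.
L = D − A with rows/columns ordered (x0, x1, x2, x3, x4):
  [ 2,  0, -1, -1,  0]
  [ 0,  2, -1,  0, -1]
  [-1, -1,  3, -1,  0]
  [-1,  0, -1,  3, -1]
  [ 0, -1,  0, -1,  2]
Characteristic polynomial: det(λI − L) = λ(λ² − 5λ + 5)(λ² − 7λ + 11).
Roots: λ = 0; (λ² − 5λ + 5) = 0 ⇒ λ = (5 ± √5)/2 ≈ 1.382, 3.618; (λ² − 7λ + 11) = 0 ⇒ λ = (7 ± √5)/2 ≈ 2.382, 4.618.
(Check: the roots sum (with multiplicity) to 12, matching trace L = Σdeg = 2·6 = 12.)
Laplacian eigenvalues: [0.0, 1.382, 2.382, 3.618, 4.618]. Algebraic connectivity (smallest non-zero eigenvalue) = 1.382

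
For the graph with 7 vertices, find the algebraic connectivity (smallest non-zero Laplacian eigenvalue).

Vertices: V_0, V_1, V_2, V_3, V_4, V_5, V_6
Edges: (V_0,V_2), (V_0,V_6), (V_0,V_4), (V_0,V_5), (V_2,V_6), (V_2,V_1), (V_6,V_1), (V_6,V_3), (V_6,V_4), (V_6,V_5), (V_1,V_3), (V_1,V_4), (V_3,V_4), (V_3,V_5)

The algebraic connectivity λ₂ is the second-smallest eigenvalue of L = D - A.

Degrees: deg(V_0) = 4, deg(V_1) = 4, deg(V_2) = 3, deg(V_3) = 4, deg(V_4) = 4, deg(V_5) = 3, deg(V_6) = 6.
L = D − A with rows/columns ordered (V_0, V_1, V_2, V_3, V_4, V_5, V_6):
  [ 4,  0, -1,  0, -1, -1, -1]
  [ 0,  4, -1, -1, -1,  0, -1]
  [-1, -1,  3,  0,  0,  0, -1]
  [ 0, -1,  0,  4, -1, -1, -1]
  [-1, -1,  0, -1,  4,  0, -1]
  [-1,  0,  0, -1,  0,  3, -1]
  [-1, -1, -1, -1, -1, -1,  6]
Characteristic polynomial: det(λI − L) = λ(λ² − 8λ + 14)(λ − 3)(λ − 4)(λ − 6)(λ − 7).
Roots: λ = 0; (λ² − 8λ + 14) = 0 ⇒ λ = 4 ± √2 ≈ 2.5858, 5.4142; (λ − 3) = 0 ⇒ λ = 3; (λ − 4) = 0 ⇒ λ = 4; (λ − 6) = 0 ⇒ λ = 6; (λ − 7) = 0 ⇒ λ = 7.
(Check: the roots sum (with multiplicity) to 28, matching trace L = Σdeg = 2·14 = 28.)
Laplacian eigenvalues: [0.0, 2.5858, 3.0, 4.0, 5.4142, 6.0, 7.0]. Algebraic connectivity (smallest non-zero eigenvalue) = 2.5858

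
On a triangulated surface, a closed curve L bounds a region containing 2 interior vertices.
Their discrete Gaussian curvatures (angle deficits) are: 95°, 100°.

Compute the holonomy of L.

Holonomy = total enclosed curvature = 95° + 100° = 195°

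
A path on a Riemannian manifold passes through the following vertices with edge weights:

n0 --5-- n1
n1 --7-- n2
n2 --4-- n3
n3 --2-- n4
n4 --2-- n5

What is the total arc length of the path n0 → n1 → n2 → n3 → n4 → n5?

Arc length = 5 + 7 + 4 + 2 + 2 = 20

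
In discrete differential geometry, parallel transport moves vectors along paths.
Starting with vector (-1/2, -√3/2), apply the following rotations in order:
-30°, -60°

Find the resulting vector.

Total rotation: (-30°) + (-60°) = -90°. Final vector: (-0.8660, 0.5000)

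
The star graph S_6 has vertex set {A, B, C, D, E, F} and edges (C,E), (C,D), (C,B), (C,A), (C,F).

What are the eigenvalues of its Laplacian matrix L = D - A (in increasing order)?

The star S_6 is the complete bipartite graph K_{1,5} (one hub of degree 5, 5 leaves of degree 1). The Laplacian spectrum of K_{p,q} is 0, p (multiplicity q−1), q (multiplicity p−1), p+q. With p = 1, q = 5: 0 once, 1 with multiplicity 4, and 6 once. (Check: trace L = sum of degrees = 10 = 4·1 + 6.)
Laplacian eigenvalues (increasing order): [0.0, 1.0, 1.0, 1.0, 1.0, 6.0]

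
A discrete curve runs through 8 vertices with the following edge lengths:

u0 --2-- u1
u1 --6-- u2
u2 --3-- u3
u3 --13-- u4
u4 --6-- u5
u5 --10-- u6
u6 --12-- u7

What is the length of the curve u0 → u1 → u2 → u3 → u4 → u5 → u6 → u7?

Arc length = 2 + 6 + 3 + 13 + 6 + 10 + 12 = 52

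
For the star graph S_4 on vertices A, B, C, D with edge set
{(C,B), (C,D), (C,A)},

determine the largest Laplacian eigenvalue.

The star S_4 is the complete bipartite graph K_{1,3} (one hub of degree 3, 3 leaves of degree 1). The Laplacian spectrum of K_{p,q} is 0, p (multiplicity q−1), q (multiplicity p−1), p+q. With p = 1, q = 3: 0 once, 1 with multiplicity 2, and 4 once. (Check: trace L = sum of degrees = 6 = 2·1 + 4.)
Laplacian eigenvalues: [0.0, 1.0, 1.0, 4.0]. Largest eigenvalue (spectral radius) = 4.0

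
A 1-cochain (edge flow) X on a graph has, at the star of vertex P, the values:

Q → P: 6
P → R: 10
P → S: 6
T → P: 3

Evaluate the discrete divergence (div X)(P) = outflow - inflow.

Divergence = sum of outgoing flows = (-6) + 10 + 6 + (-3) = 7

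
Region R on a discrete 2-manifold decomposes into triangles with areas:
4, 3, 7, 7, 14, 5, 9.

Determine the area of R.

4 + 3 + 7 + 7 + 14 + 5 + 9 = 49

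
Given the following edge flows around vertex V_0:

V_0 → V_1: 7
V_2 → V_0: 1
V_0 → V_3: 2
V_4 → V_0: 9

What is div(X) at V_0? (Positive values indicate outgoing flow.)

Divergence = sum of outgoing flows = 7 + (-1) + 2 + (-9) = -1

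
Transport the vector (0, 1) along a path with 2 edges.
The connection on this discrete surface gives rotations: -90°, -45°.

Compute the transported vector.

Total rotation: (-90°) + (-45°) = -135°. Final vector: (0.7071, -0.7071)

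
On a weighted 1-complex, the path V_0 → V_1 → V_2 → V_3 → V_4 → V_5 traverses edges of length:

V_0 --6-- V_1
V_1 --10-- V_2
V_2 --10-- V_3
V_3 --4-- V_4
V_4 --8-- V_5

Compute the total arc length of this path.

Arc length = 6 + 10 + 10 + 4 + 8 = 38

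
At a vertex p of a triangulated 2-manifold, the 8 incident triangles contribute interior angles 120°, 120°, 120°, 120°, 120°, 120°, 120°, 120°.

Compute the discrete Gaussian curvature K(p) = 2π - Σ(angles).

Sum of angles = 960°. K = 360° - 960° = -600° = -10π/3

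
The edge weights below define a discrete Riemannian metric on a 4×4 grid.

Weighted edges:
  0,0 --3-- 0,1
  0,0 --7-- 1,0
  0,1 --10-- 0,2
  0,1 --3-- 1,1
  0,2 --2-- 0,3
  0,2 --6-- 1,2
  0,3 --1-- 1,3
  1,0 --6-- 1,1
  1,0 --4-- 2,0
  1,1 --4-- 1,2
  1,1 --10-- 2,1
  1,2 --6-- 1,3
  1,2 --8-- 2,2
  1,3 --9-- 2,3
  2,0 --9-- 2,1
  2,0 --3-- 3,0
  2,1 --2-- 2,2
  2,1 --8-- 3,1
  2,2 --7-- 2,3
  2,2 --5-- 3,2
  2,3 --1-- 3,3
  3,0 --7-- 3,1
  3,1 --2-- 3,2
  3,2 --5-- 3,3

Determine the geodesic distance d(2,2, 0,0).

Shortest path: 2,2 → 2,1 → 1,1 → 0,1 → 0,0, total weight = 18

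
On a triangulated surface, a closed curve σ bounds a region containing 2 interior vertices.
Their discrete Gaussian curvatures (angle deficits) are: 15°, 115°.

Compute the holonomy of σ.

Holonomy = total enclosed curvature = 15° + 115° = 130°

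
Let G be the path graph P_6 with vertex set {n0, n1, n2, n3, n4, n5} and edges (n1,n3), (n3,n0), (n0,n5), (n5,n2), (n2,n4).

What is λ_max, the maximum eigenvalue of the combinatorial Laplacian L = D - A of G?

The path graph P_n has Laplacian eigenvalues λ_k = 2 − 2cos(kπ/n), k = 0, 1, …, n−1. Here n = 6:
k=0: 2 − 2cos(0) = 0.0; k=1: 2 − 2cos(π/6) = 0.2679; k=2: 2 − 2cos(π/3) = 1.0; k=3: 2 − 2cos(π/2) = 2.0; k=4: 2 − 2cos(2π/3) = 3.0; k=5: 2 − 2cos(5π/6) = 3.7321.
Laplacian eigenvalues: [0.0, 0.2679, 1.0, 2.0, 3.0, 3.7321]. Largest eigenvalue (spectral radius) = 3.7321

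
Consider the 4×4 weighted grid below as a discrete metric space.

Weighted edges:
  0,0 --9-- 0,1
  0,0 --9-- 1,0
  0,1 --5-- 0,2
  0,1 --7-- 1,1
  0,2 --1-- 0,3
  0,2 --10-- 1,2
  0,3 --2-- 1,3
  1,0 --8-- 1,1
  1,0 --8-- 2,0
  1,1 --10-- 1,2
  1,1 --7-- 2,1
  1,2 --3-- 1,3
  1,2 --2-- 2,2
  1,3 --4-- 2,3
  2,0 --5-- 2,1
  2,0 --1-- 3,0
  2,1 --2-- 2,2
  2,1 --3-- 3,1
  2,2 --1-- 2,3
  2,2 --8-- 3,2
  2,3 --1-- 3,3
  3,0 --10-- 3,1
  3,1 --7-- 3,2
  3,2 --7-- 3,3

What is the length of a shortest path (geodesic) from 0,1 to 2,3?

Shortest path: 0,1 → 0,2 → 0,3 → 1,3 → 2,3, total weight = 12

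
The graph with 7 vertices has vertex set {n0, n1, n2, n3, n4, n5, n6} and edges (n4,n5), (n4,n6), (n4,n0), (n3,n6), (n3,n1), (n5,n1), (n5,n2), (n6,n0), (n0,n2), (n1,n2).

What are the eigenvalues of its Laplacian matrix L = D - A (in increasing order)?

Degrees: deg(n0) = 3, deg(n1) = 3, deg(n2) = 3, deg(n3) = 2, deg(n4) = 3, deg(n5) = 3, deg(n6) = 3.
L = D − A with rows/columns ordered (n0, n1, n2, n3, n4, n5, n6):
  [ 3,  0, -1,  0, -1,  0, -1]
  [ 0,  3, -1, -1,  0, -1,  0]
  [-1, -1,  3,  0,  0, -1,  0]
  [ 0, -1,  0,  2,  0,  0, -1]
  [-1,  0,  0,  0,  3, -1, -1]
  [ 0, -1, -1,  0, -1,  3,  0]
  [-1,  0,  0, -1, -1,  0,  3]
Characteristic polynomial: det(λI − L) = λ(λ² − 6λ + 7)²(λ − 3)(λ − 5).
Roots: λ = 0; (λ² − 6λ + 7) = 0 ⇒ λ = 3 ± √2 ≈ 1.5858, 4.4142 (multiplicity 2); (λ − 3) = 0 ⇒ λ = 3; (λ − 5) = 0 ⇒ λ = 5.
(Check: the roots sum (with multiplicity) to 20, matching trace L = Σdeg = 2·10 = 20.)
Laplacian eigenvalues (increasing order): [0.0, 1.5858, 1.5858, 3.0, 4.4142, 4.4142, 5.0]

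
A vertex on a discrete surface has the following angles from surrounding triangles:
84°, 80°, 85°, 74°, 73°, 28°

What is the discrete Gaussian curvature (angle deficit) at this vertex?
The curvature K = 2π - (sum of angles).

Sum of angles = 424°. K = 360° - 424° = -64° = -16π/45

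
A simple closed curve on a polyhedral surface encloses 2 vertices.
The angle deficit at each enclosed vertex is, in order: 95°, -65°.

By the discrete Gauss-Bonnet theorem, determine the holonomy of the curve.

Holonomy = total enclosed curvature = 95° + (-65°) = 30°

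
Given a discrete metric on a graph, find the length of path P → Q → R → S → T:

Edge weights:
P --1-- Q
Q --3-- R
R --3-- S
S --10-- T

Arc length = 1 + 3 + 3 + 10 = 17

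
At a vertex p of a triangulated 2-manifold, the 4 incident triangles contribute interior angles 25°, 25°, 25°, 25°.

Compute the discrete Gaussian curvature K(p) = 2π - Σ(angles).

Sum of angles = 100°. K = 360° - 100° = 260° = 13π/9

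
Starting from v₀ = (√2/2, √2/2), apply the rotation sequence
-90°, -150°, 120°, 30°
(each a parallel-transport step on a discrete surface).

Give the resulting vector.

Total rotation: (-90°) + (-150°) + 120° + 30° = -90°. Final vector: (0.7071, -0.7071)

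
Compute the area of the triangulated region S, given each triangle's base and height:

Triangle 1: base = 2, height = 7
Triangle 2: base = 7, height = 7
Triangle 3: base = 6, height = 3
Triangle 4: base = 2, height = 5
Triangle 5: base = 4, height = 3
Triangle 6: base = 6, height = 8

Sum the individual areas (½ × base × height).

(1/2)×2×7 + (1/2)×7×7 + (1/2)×6×3 + (1/2)×2×5 + (1/2)×4×3 + (1/2)×6×8 = 75.5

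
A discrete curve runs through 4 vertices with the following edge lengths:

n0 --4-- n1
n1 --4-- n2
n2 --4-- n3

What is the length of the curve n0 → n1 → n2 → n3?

Arc length = 4 + 4 + 4 = 12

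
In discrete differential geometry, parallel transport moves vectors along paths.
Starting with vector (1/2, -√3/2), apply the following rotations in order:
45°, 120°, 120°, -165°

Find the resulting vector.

Total rotation: 45° + 120° + 120° + (-165°) = 120°. Final vector: (0.5000, 0.8660)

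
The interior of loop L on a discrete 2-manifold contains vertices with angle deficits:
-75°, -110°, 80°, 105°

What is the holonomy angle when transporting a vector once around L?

Holonomy = total enclosed curvature = (-75°) + (-110°) + 80° + 105° = 0°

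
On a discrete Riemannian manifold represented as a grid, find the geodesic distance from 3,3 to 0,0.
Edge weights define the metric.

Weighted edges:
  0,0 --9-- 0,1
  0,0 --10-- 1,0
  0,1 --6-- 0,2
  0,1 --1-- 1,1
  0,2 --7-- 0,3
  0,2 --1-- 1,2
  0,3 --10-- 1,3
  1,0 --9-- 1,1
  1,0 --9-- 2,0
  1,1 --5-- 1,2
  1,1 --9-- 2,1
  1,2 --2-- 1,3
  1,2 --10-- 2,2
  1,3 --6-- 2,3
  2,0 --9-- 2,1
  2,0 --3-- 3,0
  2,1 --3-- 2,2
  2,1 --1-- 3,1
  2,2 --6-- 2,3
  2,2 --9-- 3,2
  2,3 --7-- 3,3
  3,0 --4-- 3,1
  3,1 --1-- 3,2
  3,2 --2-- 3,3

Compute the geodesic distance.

Shortest path: 3,3 → 3,2 → 3,1 → 2,1 → 1,1 → 0,1 → 0,0, total weight = 23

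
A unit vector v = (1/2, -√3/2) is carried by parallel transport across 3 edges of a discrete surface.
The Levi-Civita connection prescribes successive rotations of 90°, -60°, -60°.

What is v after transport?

Total rotation: 90° + (-60°) + (-60°) = -30°. Final vector: (0, -1)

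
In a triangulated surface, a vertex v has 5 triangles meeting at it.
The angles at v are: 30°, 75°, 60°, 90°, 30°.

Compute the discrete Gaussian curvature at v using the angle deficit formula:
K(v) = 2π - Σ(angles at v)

Sum of angles = 285°. K = 360° - 285° = 75° = 5π/12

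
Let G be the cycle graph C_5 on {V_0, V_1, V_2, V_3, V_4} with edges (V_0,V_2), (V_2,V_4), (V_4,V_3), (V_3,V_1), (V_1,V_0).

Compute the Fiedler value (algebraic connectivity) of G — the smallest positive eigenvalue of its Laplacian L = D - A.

The cycle graph C_n has Laplacian eigenvalues λ_k = 2 − 2cos(2πk/n), k = 0, 1, …, n−1. Here n = 5:
k=0: 2 − 2cos(0) = 0.0; k=1: 2 − 2cos(2π/5) = 1.382; k=2: 2 − 2cos(4π/5) = 3.618; k=3: 2 − 2cos(6π/5) = 3.618; k=4: 2 − 2cos(8π/5) = 1.382.
Laplacian eigenvalues: [0.0, 1.382, 1.382, 3.618, 3.618]. Algebraic connectivity (smallest non-zero eigenvalue) = 1.382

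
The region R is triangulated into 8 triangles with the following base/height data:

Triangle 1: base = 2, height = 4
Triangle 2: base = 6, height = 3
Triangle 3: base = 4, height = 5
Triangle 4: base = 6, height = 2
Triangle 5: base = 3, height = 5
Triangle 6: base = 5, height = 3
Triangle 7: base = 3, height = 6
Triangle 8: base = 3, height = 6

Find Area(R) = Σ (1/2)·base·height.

(1/2)×2×4 + (1/2)×6×3 + (1/2)×4×5 + (1/2)×6×2 + (1/2)×3×5 + (1/2)×5×3 + (1/2)×3×6 + (1/2)×3×6 = 62.0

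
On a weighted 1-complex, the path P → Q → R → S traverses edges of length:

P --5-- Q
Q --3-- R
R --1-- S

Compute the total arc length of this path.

Arc length = 5 + 3 + 1 = 9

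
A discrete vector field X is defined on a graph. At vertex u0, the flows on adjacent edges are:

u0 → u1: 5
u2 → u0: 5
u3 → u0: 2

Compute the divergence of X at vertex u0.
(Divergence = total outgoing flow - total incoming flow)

Divergence = sum of outgoing flows = 5 + (-5) + (-2) = -2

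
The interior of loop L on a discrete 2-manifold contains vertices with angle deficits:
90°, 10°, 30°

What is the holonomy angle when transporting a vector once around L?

Holonomy = total enclosed curvature = 90° + 10° + 30° = 130°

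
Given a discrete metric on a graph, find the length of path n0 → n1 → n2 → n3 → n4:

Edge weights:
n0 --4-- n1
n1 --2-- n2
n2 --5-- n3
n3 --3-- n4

Arc length = 4 + 2 + 5 + 3 = 14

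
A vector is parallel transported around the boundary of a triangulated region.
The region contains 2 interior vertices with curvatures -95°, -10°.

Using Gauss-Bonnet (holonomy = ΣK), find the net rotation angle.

Holonomy = total enclosed curvature = (-95°) + (-10°) = -105°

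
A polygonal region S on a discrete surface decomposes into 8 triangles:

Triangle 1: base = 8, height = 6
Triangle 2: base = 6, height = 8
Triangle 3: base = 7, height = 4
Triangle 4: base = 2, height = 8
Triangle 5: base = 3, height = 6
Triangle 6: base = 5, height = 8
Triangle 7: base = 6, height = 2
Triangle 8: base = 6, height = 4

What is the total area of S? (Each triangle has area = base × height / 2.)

(1/2)×8×6 + (1/2)×6×8 + (1/2)×7×4 + (1/2)×2×8 + (1/2)×3×6 + (1/2)×5×8 + (1/2)×6×2 + (1/2)×6×4 = 117.0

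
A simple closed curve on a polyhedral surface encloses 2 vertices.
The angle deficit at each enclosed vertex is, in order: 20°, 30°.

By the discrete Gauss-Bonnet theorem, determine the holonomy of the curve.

Holonomy = total enclosed curvature = 20° + 30° = 50°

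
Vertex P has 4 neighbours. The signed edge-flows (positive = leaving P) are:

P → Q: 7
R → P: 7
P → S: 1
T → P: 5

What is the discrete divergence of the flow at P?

Divergence = sum of outgoing flows = 7 + (-7) + 1 + (-5) = -4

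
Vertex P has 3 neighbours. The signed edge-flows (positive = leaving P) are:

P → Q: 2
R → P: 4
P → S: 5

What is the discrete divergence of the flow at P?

Divergence = sum of outgoing flows = 2 + (-4) + 5 = 3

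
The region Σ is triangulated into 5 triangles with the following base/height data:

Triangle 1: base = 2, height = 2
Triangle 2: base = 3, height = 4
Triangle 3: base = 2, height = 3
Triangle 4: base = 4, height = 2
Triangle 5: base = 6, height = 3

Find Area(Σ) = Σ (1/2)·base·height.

(1/2)×2×2 + (1/2)×3×4 + (1/2)×2×3 + (1/2)×4×2 + (1/2)×6×3 = 24.0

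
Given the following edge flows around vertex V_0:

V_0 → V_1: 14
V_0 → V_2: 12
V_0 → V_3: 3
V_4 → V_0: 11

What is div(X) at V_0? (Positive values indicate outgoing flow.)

Divergence = sum of outgoing flows = 14 + 12 + 3 + (-11) = 18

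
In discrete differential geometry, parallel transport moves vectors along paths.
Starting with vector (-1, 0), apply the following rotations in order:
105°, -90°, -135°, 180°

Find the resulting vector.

Total rotation: 105° + (-90°) + (-135°) + 180° = 60°. Final vector: (-0.5000, -0.8660)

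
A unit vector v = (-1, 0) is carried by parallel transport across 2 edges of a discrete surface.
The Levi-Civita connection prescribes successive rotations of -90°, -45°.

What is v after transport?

Total rotation: (-90°) + (-45°) = -135°. Final vector: (0.7071, 0.7071)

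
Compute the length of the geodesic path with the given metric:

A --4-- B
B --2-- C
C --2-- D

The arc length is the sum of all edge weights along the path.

Arc length = 4 + 2 + 2 = 8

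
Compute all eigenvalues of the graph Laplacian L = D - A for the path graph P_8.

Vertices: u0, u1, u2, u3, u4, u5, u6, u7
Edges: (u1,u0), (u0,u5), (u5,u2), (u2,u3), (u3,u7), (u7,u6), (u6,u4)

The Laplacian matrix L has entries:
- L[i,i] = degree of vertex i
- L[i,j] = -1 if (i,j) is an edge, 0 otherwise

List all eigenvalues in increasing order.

The path graph P_n has Laplacian eigenvalues λ_k = 2 − 2cos(kπ/n), k = 0, 1, …, n−1. Here n = 8:
k=0: 2 − 2cos(0) = 0.0; k=1: 2 − 2cos(π/8) = 0.1522; k=2: 2 − 2cos(π/4) = 0.5858; k=3: 2 − 2cos(3π/8) = 1.2346; k=4: 2 − 2cos(π/2) = 2.0; k=5: 2 − 2cos(5π/8) = 2.7654; k=6: 2 − 2cos(3π/4) = 3.4142; k=7: 2 − 2cos(7π/8) = 3.8478.
Laplacian eigenvalues (increasing order): [0.0, 0.1522, 0.5858, 1.2346, 2.0, 2.7654, 3.4142, 3.8478]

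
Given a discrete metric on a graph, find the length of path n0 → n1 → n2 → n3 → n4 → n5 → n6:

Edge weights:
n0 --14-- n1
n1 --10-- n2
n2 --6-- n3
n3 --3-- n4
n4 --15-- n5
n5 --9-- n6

Arc length = 14 + 10 + 6 + 3 + 15 + 9 = 57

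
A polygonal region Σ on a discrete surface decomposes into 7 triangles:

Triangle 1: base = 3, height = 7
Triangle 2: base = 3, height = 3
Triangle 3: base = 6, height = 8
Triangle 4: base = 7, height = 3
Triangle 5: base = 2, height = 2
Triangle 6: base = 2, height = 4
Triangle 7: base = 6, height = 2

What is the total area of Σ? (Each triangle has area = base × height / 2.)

(1/2)×3×7 + (1/2)×3×3 + (1/2)×6×8 + (1/2)×7×3 + (1/2)×2×2 + (1/2)×2×4 + (1/2)×6×2 = 61.5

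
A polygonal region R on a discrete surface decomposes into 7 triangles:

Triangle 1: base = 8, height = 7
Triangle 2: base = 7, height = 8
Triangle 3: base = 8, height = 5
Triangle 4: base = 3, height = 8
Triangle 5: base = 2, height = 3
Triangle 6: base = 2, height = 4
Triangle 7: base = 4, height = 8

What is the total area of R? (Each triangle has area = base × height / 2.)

(1/2)×8×7 + (1/2)×7×8 + (1/2)×8×5 + (1/2)×3×8 + (1/2)×2×3 + (1/2)×2×4 + (1/2)×4×8 = 111.0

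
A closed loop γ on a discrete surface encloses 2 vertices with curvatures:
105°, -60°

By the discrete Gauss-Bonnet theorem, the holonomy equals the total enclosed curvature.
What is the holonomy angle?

Holonomy = total enclosed curvature = 105° + (-60°) = 45°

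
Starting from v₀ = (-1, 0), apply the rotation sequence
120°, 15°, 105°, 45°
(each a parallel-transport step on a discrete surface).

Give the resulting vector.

Total rotation: 120° + 15° + 105° + 45° = 285° ≡ -75° (mod 360°). Final vector: (-0.2588, 0.9659)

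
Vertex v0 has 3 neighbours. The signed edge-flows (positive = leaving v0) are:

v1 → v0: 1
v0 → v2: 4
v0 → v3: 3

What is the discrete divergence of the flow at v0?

Divergence = sum of outgoing flows = (-1) + 4 + 3 = 6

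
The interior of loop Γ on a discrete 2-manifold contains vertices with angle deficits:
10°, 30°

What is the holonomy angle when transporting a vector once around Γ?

Holonomy = total enclosed curvature = 10° + 30° = 40°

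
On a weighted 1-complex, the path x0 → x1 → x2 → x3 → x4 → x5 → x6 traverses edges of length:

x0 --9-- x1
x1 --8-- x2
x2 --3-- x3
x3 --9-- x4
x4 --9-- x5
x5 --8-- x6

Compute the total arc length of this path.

Arc length = 9 + 8 + 3 + 9 + 9 + 8 = 46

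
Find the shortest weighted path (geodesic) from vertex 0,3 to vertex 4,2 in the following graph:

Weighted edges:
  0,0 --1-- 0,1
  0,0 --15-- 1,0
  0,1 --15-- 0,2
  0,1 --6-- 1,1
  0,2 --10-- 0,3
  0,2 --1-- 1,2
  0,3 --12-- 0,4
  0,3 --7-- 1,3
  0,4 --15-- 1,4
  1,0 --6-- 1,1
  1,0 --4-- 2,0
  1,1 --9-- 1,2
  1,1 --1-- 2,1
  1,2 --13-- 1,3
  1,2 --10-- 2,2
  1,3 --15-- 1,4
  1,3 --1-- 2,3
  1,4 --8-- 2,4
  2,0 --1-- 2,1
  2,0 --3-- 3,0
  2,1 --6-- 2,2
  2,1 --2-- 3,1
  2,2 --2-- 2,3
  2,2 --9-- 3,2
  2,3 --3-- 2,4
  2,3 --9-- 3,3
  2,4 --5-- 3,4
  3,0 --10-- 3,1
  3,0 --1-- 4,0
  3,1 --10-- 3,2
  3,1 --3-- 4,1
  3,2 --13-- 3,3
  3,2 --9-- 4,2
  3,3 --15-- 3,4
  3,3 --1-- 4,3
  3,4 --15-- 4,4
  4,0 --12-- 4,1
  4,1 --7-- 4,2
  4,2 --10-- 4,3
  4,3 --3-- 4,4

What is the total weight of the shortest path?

Shortest path: 0,3 → 1,3 → 2,3 → 3,3 → 4,3 → 4,2, total weight = 28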